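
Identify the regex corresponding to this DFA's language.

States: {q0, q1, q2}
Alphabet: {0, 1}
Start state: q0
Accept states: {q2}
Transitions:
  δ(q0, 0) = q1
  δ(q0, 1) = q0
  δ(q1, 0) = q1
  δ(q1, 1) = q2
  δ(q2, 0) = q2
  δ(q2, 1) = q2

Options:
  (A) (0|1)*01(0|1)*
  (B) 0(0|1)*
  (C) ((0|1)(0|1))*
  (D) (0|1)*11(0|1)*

Check each option against the DFA on short strings; one disagreement eliminates an option:
  (A) (0|1)*01(0|1)*: agrees with the DFA on every string of length ≤ 6
  (B) 0(0|1)*: on '0' the DFA goes q0 → q1 and rejects (q1 ∉ Accept), but the regex matches it → eliminate
  (C) ((0|1)(0|1))*: on ε the DFA stays in q0 and rejects (q0 ∉ Accept), but the regex matches it → eliminate
  (D) (0|1)*11(0|1)*: on '01' the DFA goes q0 → q1 → q2 and accepts (q2 ∈ Accept), but the regex does not match it → eliminate
Only (A) is consistent with the DFA.
(A) (0|1)*01(0|1)*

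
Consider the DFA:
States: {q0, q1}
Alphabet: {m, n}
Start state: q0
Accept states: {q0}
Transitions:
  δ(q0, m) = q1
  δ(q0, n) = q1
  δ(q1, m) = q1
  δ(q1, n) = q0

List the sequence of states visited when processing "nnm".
read 'n': q0 → q1
  read 'n': q1 → q0
  read 'm': q0 → q1
q0 -> q1 -> q0 -> q1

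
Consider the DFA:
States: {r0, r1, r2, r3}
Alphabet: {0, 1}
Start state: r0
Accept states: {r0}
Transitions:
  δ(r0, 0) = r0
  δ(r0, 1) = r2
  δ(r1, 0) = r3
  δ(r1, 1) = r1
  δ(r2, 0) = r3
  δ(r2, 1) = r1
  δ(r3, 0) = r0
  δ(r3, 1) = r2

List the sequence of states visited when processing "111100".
read '1': r0 → r2
  read '1': r2 → r1
  read '1': r1 → r1
  read '1': r1 → r1
  read '0': r1 → r3
  read '0': r3 → r0
r0 -> r2 -> r1 -> r1 -> r1 -> r3 -> r0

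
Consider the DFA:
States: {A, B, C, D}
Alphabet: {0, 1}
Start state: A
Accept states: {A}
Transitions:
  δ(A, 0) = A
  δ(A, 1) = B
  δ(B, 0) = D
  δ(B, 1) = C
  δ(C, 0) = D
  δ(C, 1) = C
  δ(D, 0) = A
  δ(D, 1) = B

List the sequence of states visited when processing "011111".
read '0': A → A
  read '1': A → B
  read '1': B → C
  read '1': C → C
  read '1': C → C
  read '1': C → C
A -> A -> B -> C -> C -> C -> C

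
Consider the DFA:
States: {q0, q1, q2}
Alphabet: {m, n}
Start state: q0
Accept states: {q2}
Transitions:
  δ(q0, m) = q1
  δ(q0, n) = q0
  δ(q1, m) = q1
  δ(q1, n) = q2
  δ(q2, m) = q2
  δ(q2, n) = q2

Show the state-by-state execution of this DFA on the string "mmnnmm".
read 'm': q0 → q1
  read 'm': q1 → q1
  read 'n': q1 → q2
  read 'n': q2 → q2
  read 'm': q2 → q2
  read 'm': q2 → q2
q0 -> q1 -> q1 -> q2 -> q2 -> q2 -> q2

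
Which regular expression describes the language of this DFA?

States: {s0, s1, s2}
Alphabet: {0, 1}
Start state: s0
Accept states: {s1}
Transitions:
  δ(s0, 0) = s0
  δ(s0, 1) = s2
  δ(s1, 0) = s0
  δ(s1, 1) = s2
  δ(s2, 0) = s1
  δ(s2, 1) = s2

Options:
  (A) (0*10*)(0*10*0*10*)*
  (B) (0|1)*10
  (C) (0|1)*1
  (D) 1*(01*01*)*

Check each option against the DFA on short strings; one disagreement eliminates an option:
  (A) (0*10*)(0*10*0*10*)*: on '1' the DFA goes s0 → s2 and rejects (s2 ∉ Accept), but the regex matches it → eliminate
  (B) (0|1)*10: agrees with the DFA on every string of length ≤ 6
  (C) (0|1)*1: on '1' the DFA goes s0 → s2 and rejects (s2 ∉ Accept), but the regex matches it → eliminate
  (D) 1*(01*01*)*: on ε the DFA stays in s0 and rejects (s0 ∉ Accept), but the regex matches it → eliminate
Only (B) is consistent with the DFA.
(B) (0|1)*10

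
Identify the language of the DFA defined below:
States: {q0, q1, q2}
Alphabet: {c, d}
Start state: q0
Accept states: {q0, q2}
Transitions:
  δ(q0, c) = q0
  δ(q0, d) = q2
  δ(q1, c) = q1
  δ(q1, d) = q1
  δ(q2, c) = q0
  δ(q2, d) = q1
Testing a few strings:
  'cd' → accept
  'd' → accept
  'c' → accept
  'ddc' → reject
State roles: q0=last symbol not d (ok); q1=saw dd (dead); q2=last symbol d (ok)
All strings over {c,d} with no two consecutive d's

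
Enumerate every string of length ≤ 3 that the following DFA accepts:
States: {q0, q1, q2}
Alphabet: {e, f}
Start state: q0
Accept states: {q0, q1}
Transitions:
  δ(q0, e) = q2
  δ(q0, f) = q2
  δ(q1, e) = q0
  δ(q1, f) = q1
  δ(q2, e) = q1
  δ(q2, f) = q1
ε, ee, ef, fe, ff, eee, eef, efe, eff, fee, fef, ffe, fff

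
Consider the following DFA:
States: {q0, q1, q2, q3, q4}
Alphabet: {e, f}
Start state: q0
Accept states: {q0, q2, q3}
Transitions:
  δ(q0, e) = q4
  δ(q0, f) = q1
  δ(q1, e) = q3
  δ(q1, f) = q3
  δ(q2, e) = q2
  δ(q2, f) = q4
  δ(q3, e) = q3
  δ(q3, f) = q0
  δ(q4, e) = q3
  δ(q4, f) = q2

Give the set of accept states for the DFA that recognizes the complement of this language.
Complement accept states = All states \ Original accept states
= {q0, q1, q2, q3, q4} \ {q0, q2, q3}
{q1, q4}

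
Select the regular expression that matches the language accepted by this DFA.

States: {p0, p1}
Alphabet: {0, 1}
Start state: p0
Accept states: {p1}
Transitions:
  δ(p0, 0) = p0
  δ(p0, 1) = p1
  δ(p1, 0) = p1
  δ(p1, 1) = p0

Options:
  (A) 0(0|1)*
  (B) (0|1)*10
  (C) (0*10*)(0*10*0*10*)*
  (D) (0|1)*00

Check each option against the DFA on short strings; one disagreement eliminates an option:
  (A) 0(0|1)*: on '0' the DFA goes p0 → p0 and rejects (p0 ∉ Accept), but the regex matches it → eliminate
  (B) (0|1)*10: on '1' the DFA goes p0 → p1 and accepts (p1 ∈ Accept), but the regex does not match it → eliminate
  (C) (0*10*)(0*10*0*10*)*: agrees with the DFA on every string of length ≤ 6
  (D) (0|1)*00: on '1' the DFA goes p0 → p1 and accepts (p1 ∈ Accept), but the regex does not match it → eliminate
Only (C) is consistent with the DFA.
(C) (0*10*)(0*10*0*10*)*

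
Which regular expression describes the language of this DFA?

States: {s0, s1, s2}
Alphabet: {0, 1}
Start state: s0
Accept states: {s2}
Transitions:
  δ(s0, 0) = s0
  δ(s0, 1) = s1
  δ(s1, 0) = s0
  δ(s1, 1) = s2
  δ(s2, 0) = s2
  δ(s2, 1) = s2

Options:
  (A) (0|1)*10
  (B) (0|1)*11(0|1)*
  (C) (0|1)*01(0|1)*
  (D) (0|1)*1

Check each option against the DFA on short strings; one disagreement eliminates an option:
  (A) (0|1)*10: on '10' the DFA goes s0 → s1 → s0 and rejects (s0 ∉ Accept), but the regex matches it → eliminate
  (B) (0|1)*11(0|1)*: agrees with the DFA on every string of length ≤ 6
  (C) (0|1)*01(0|1)*: on '01' the DFA goes s0 → s0 → s1 and rejects (s1 ∉ Accept), but the regex matches it → eliminate
  (D) (0|1)*1: on '1' the DFA goes s0 → s1 and rejects (s1 ∉ Accept), but the regex matches it → eliminate
Only (B) is consistent with the DFA.
(B) (0|1)*11(0|1)*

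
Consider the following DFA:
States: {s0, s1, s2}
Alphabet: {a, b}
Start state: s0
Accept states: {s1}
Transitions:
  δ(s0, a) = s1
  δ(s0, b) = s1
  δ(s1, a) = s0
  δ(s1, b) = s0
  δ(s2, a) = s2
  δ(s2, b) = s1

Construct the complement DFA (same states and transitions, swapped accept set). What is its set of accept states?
Complement accept states = All states \ Original accept states
= {s0, s1, s2} \ {s1}
{s0, s2}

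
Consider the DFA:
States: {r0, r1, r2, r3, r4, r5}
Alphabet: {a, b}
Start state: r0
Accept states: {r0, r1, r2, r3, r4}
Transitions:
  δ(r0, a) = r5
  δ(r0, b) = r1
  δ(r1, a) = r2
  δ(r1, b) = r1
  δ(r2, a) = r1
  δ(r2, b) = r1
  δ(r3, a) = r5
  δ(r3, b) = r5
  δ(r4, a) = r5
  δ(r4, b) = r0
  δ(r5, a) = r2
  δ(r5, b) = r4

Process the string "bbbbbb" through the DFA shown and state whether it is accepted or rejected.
Processing string "bbbbbb":
  r0 --b--> r1
  r1 --b--> r1
  r1 --b--> r1
  r1 --b--> r1
  r1 --b--> r1
  r1 --b--> r1
Final state: r1
Accept states: {r0, r1, r2, r3, r4}
Yes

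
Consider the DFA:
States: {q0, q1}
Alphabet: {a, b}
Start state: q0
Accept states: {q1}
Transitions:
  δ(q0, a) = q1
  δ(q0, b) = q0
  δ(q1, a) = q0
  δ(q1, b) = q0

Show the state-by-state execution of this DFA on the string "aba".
read 'a': q0 → q1
  read 'b': q1 → q0
  read 'a': q0 → q1
q0 -> q1 -> q0 -> q1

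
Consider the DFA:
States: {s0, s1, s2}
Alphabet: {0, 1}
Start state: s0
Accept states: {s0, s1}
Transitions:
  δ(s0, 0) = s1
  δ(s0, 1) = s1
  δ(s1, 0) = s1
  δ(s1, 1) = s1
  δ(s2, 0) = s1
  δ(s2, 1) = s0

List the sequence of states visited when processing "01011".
read '0': s0 → s1
  read '1': s1 → s1
  read '0': s1 → s1
  read '1': s1 → s1
  read '1': s1 → s1
s0 -> s1 -> s1 -> s1 -> s1 -> s1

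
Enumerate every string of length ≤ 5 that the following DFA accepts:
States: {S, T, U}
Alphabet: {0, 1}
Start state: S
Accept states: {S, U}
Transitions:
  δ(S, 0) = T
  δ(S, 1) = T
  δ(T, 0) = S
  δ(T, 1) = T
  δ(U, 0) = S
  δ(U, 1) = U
ε, 00, 10, 010, 110, 0000, 0010, 0110, 1000, 1010, 1110, 00010, 00110, 01000, 01010, 01110, 10010, 10110, 11000, 11010, 11110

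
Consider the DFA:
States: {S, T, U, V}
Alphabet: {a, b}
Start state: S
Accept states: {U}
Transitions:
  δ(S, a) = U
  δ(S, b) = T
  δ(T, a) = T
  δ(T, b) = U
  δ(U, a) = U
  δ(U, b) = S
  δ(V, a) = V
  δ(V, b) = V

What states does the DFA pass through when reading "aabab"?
read 'a': S → U
  read 'a': U → U
  read 'b': U → S
  read 'a': S → U
  read 'b': U → S
S -> U -> U -> S -> U -> S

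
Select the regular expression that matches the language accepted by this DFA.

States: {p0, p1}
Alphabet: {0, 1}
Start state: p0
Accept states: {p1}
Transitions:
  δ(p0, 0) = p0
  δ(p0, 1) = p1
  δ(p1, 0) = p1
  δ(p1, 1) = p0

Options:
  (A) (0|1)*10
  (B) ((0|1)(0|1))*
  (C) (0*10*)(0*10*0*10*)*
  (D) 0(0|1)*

Check each option against the DFA on short strings; one disagreement eliminates an option:
  (A) (0|1)*10: on '1' the DFA goes p0 → p1 and accepts (p1 ∈ Accept), but the regex does not match it → eliminate
  (B) ((0|1)(0|1))*: on ε the DFA stays in p0 and rejects (p0 ∉ Accept), but the regex matches it → eliminate
  (C) (0*10*)(0*10*0*10*)*: agrees with the DFA on every string of length ≤ 6
  (D) 0(0|1)*: on '0' the DFA goes p0 → p0 and rejects (p0 ∉ Accept), but the regex matches it → eliminate
Only (C) is consistent with the DFA.
(C) (0*10*)(0*10*0*10*)*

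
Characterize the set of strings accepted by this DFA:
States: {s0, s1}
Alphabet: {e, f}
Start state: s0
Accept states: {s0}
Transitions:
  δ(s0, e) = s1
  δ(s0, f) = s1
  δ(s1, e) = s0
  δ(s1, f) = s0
Testing a few strings:
  'e' → reject
  'ff' → accept
  'eef' → reject
  'ee' → accept
State roles: s0=even length so far; s1=odd length so far
All strings over {e,f} of even length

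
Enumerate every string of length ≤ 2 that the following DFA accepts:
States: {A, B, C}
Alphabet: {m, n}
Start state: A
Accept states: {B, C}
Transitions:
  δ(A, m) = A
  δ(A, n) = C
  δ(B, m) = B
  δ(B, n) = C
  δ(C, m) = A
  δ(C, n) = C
n, mn, nn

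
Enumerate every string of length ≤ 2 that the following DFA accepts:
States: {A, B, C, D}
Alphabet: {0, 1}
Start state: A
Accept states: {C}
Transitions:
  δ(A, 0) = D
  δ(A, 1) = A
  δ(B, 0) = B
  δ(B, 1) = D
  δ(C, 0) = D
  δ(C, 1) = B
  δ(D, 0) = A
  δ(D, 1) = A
None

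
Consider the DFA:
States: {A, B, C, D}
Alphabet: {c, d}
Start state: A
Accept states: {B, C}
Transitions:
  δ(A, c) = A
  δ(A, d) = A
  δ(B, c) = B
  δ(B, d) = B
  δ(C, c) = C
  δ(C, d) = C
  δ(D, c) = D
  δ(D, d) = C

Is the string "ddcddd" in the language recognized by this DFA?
Processing string "ddcddd":
  A --d--> A
  A --d--> A
  A --c--> A
  A --d--> A
  A --d--> A
  A --d--> A
Final state: A
Accept states: {B, C}
No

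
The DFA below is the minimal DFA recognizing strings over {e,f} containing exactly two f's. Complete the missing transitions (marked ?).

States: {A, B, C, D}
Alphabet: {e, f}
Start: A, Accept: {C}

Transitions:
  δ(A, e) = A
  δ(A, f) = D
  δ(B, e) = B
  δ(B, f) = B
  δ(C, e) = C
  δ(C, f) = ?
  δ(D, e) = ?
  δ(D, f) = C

From the language and accept set, identify what each state tracks — A: zero f's; B: ≥ three f's (dead); C: two f's; D: one f.
Each missing δ(q, a) is the state matching the new tracked value after reading a.
δ(C, f) = B; δ(D, e) = D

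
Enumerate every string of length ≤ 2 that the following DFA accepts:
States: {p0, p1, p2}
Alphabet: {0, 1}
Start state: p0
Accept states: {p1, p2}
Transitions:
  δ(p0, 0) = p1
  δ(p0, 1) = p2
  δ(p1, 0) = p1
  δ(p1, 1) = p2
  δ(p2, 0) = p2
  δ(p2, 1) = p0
0, 1, 00, 01, 10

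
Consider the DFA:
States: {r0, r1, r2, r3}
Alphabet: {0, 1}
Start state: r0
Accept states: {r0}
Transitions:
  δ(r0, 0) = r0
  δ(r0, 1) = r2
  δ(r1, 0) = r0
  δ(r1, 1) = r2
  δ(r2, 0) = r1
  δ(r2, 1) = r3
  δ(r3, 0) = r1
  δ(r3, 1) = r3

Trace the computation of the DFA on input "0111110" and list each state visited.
read '0': r0 → r0
  read '1': r0 → r2
  read '1': r2 → r3
  read '1': r3 → r3
  read '1': r3 → r3
  read '1': r3 → r3
  read '0': r3 → r1
r0 -> r0 -> r2 -> r3 -> r3 -> r3 -> r3 -> r1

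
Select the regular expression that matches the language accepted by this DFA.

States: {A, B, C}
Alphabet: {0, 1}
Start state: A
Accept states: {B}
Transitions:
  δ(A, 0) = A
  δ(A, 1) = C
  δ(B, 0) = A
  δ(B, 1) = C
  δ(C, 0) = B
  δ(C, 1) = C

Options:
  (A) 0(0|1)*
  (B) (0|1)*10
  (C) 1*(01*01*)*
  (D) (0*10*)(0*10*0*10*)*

Check each option against the DFA on short strings; one disagreement eliminates an option:
  (A) 0(0|1)*: on '0' the DFA goes A → A and rejects (A ∉ Accept), but the regex matches it → eliminate
  (B) (0|1)*10: agrees with the DFA on every string of length ≤ 6
  (C) 1*(01*01*)*: on ε the DFA stays in A and rejects (A ∉ Accept), but the regex matches it → eliminate
  (D) (0*10*)(0*10*0*10*)*: on '1' the DFA goes A → C and rejects (C ∉ Accept), but the regex matches it → eliminate
Only (B) is consistent with the DFA.
(B) (0|1)*10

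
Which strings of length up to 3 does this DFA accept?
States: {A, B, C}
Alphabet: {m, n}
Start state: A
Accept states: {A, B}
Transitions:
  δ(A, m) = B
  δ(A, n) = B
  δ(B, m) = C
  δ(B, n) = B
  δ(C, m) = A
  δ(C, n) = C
ε, m, n, mn, nn, mmm, mnn, nmm, nnn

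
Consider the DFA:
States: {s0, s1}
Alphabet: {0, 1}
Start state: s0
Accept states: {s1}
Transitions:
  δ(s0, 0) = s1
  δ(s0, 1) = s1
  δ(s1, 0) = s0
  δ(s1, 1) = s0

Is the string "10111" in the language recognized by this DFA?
Processing string "10111":
  s0 --1--> s1
  s1 --0--> s0
  s0 --1--> s1
  s1 --1--> s0
  s0 --1--> s1
Final state: s1
Accept states: {s1}
Yes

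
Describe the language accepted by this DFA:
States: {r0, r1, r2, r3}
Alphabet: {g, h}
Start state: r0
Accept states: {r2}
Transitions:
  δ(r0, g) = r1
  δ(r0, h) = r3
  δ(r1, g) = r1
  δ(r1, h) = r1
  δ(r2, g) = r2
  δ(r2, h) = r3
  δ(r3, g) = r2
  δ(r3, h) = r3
Testing a few strings:
  'ghhh' → reject
  'ggh' → reject
  'ghh' → reject
  'hggh' → reject
State roles: r0=no input read; r1=started with g (dead); r2=started with h, last symbol g; r3=started with h, last symbol h
All strings over {g,h} that start with h and end with g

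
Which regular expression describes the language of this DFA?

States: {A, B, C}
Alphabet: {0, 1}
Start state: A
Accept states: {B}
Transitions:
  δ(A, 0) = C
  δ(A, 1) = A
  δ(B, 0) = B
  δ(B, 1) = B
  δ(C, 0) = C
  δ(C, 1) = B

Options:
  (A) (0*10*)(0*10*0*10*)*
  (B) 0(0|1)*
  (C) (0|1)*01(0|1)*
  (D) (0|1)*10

Check each option against the DFA on short strings; one disagreement eliminates an option:
  (A) (0*10*)(0*10*0*10*)*: on '1' the DFA goes A → A and rejects (A ∉ Accept), but the regex matches it → eliminate
  (B) 0(0|1)*: on '0' the DFA goes A → C and rejects (C ∉ Accept), but the regex matches it → eliminate
  (C) (0|1)*01(0|1)*: agrees with the DFA on every string of length ≤ 6
  (D) (0|1)*10: on '01' the DFA goes A → C → B and accepts (B ∈ Accept), but the regex does not match it → eliminate
Only (C) is consistent with the DFA.
(C) (0|1)*01(0|1)*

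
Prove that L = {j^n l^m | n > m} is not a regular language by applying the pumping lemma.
Assume L is regular with pumping length p. Idea: pumping down the j-block drops the j-count to at most the l-count.
Choose s = j^(p+1) l^p ∈ L (|s| = 2p+1 ≥ p). By the pumping lemma, s = xyz with |xy| ≤ p, |y| > 0, so y = j^k with k ≥ 1. Take i = 0: xz = j^(p+1−k) l^p. Since k ≥ 1, p+1−k ≤ p, so the number of j's is no longer strictly greater than the number of l's, hence xz ∉ L.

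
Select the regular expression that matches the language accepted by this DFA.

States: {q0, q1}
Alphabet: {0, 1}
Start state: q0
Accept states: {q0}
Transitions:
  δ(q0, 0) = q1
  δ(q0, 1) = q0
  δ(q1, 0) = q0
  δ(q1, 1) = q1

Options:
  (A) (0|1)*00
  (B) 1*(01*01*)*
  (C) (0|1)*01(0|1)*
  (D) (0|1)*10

Check each option against the DFA on short strings; one disagreement eliminates an option:
  (A) (0|1)*00: on ε the DFA stays in q0 and accepts (q0 ∈ Accept), but the regex does not match it → eliminate
  (B) 1*(01*01*)*: agrees with the DFA on every string of length ≤ 6
  (C) (0|1)*01(0|1)*: on ε the DFA stays in q0 and accepts (q0 ∈ Accept), but the regex does not match it → eliminate
  (D) (0|1)*10: on ε the DFA stays in q0 and accepts (q0 ∈ Accept), but the regex does not match it → eliminate
Only (B) is consistent with the DFA.
(B) 1*(01*01*)*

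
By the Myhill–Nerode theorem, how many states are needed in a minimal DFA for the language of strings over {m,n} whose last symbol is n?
By Myhill–Nerode, count the distinguishable equivalence classes: 2^1 = 2 classes — the DFA must remember the last 1 symbol read; every pair of distinct length-1 suffixes is distinguishable by some continuation.
2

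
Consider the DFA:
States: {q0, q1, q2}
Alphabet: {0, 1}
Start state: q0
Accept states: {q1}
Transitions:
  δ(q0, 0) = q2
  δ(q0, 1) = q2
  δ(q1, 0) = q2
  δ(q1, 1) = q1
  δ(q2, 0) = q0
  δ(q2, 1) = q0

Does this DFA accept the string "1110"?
Processing string "1110":
  q0 --1--> q2
  q2 --1--> q0
  q0 --1--> q2
  q2 --0--> q0
Final state: q0
Accept states: {q1}
No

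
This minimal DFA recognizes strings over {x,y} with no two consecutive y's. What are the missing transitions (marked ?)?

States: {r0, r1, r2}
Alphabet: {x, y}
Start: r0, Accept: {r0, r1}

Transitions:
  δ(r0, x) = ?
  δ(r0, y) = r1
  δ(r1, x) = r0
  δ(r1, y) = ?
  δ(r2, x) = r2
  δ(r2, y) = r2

From the language and accept set, identify what each state tracks — r0: last symbol not y (ok); r1: last symbol y (ok); r2: saw yy (dead).
Each missing δ(q, a) is the state matching the new tracked value after reading a.
δ(r0, x) = r0; δ(r1, y) = r2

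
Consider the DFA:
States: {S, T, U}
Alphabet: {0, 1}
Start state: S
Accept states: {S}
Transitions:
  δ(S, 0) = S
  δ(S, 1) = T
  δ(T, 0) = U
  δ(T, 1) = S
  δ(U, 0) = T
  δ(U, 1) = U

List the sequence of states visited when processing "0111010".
read '0': S → S
  read '1': S → T
  read '1': T → S
  read '1': S → T
  read '0': T → U
  read '1': U → U
  read '0': U → T
S -> S -> T -> S -> T -> U -> U -> T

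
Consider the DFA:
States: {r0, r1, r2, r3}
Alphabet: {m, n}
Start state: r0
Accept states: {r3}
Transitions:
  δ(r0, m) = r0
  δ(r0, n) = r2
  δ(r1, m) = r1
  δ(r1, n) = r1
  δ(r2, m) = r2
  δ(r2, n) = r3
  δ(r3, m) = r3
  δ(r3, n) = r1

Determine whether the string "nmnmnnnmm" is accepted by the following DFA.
Processing string "nmnmnnnmm":
  r0 --n--> r2
  r2 --m--> r2
  r2 --n--> r3
  r3 --m--> r3
  r3 --n--> r1
  r1 --n--> r1
  r1 --n--> r1
  r1 --m--> r1
  r1 --m--> r1
Final state: r1
Accept states: {r3}
No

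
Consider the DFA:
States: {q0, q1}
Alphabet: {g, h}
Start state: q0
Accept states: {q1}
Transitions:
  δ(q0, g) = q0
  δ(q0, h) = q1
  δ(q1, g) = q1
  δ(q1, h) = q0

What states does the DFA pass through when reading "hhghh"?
read 'h': q0 → q1
  read 'h': q1 → q0
  read 'g': q0 → q0
  read 'h': q0 → q1
  read 'h': q1 → q0
q0 -> q1 -> q0 -> q0 -> q1 -> q0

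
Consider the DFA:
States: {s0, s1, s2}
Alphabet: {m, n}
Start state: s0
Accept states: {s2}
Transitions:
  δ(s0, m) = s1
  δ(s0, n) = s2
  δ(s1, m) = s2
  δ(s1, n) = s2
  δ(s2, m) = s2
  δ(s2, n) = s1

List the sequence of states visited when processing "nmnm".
read 'n': s0 → s2
  read 'm': s2 → s2
  read 'n': s2 → s1
  read 'm': s1 → s2
s0 -> s2 -> s2 -> s1 -> s2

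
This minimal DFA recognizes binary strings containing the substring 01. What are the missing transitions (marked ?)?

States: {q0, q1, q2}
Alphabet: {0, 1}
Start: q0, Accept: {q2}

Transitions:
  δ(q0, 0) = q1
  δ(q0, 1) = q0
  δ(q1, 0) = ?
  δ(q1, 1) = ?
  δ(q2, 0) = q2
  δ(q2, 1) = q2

From the language and accept set, identify what each state tracks — q0: no 0 seen yet; q1: seen a 0, waiting for 1; q2: substring 01 seen.
Each missing δ(q, a) is the state matching the new tracked value after reading a.
δ(q1, 0) = q1; δ(q1, 1) = q2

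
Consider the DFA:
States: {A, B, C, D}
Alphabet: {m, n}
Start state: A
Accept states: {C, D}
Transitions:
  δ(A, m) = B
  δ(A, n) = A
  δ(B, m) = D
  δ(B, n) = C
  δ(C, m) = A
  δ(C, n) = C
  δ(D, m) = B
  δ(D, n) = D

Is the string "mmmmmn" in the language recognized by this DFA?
Processing string "mmmmmn":
  A --m--> B
  B --m--> D
  D --m--> B
  B --m--> D
  D --m--> B
  B --n--> C
Final state: C
Accept states: {C, D}
Yes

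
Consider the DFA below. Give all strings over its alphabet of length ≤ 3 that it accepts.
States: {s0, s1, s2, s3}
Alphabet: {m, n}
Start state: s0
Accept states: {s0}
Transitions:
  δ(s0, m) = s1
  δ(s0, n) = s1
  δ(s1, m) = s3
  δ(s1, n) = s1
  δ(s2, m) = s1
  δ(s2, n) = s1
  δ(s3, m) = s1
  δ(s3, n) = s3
ε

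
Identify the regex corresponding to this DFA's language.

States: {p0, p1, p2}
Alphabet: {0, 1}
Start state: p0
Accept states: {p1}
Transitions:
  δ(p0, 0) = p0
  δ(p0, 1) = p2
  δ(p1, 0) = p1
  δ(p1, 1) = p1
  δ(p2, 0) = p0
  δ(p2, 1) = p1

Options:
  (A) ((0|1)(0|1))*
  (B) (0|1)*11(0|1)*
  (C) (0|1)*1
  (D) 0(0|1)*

Check each option against the DFA on short strings; one disagreement eliminates an option:
  (A) ((0|1)(0|1))*: on ε the DFA stays in p0 and rejects (p0 ∉ Accept), but the regex matches it → eliminate
  (B) (0|1)*11(0|1)*: agrees with the DFA on every string of length ≤ 6
  (C) (0|1)*1: on '1' the DFA goes p0 → p2 and rejects (p2 ∉ Accept), but the regex matches it → eliminate
  (D) 0(0|1)*: on '0' the DFA goes p0 → p0 and rejects (p0 ∉ Accept), but the regex matches it → eliminate
Only (B) is consistent with the DFA.
(B) (0|1)*11(0|1)*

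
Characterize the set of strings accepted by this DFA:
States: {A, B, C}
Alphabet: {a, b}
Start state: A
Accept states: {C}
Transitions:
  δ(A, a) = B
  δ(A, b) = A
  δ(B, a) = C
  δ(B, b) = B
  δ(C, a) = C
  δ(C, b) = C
Testing a few strings:
  'bb' → reject
  'aba' → accept
  'aaa' → accept
  'bbbb' → reject
State roles: A=zero a's seen; B=one a seen; C=≥ two a's seen
All strings over {a,b} containing at least two a's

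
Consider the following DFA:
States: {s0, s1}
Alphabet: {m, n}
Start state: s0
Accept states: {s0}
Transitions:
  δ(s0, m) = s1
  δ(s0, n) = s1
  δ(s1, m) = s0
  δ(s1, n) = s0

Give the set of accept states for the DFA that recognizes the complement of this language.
Complement accept states = All states \ Original accept states
= {s0, s1} \ {s0}
{s1}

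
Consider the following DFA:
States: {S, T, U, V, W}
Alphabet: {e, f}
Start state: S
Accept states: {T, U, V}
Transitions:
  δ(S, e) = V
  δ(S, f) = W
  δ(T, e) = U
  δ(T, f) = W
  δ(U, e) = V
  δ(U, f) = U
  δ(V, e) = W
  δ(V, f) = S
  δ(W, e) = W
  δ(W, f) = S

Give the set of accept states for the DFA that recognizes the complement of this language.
Complement accept states = All states \ Original accept states
= {S, T, U, V, W} \ {T, U, V}
{S, W}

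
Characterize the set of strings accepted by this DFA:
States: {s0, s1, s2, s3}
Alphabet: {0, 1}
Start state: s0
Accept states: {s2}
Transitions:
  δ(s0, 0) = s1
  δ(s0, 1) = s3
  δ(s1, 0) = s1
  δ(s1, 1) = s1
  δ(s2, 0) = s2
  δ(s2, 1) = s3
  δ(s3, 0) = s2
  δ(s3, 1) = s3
Testing a few strings:
  '1010' → accept
  '01' → reject
  '0001' → reject
  '1' → reject
State roles: s0=no input read; s1=started with 0 (dead); s2=started with 1, last symbol 0; s3=started with 1, last symbol 1
All binary strings that start with 1 and end with 0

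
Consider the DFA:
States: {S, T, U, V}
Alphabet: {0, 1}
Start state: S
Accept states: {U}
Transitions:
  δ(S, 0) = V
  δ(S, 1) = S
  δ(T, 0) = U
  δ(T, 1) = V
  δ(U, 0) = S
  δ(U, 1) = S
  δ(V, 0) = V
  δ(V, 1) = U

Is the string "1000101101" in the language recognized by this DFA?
Processing string "1000101101":
  S --1--> S
  S --0--> V
  V --0--> V
  V --0--> V
  V --1--> U
  U --0--> S
  S --1--> S
  S --1--> S
  S --0--> V
  V --1--> U
Final state: U
Accept states: {U}
Yes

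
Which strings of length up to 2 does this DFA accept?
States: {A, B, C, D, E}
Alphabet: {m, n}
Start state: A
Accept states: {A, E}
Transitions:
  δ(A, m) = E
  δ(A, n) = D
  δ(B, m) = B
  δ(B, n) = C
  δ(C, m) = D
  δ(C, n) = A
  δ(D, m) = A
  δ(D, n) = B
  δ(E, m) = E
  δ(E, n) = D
ε, m, mm, nm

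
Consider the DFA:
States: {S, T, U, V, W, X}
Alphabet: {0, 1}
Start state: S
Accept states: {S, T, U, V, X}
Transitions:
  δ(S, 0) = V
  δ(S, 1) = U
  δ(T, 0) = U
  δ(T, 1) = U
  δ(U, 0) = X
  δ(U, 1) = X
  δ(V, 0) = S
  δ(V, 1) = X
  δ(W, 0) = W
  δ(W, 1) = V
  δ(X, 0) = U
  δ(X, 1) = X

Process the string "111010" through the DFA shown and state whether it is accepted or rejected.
Processing string "111010":
  S --1--> U
  U --1--> X
  X --1--> X
  X --0--> U
  U --1--> X
  X --0--> U
Final state: U
Accept states: {S, T, U, V, X}
Yes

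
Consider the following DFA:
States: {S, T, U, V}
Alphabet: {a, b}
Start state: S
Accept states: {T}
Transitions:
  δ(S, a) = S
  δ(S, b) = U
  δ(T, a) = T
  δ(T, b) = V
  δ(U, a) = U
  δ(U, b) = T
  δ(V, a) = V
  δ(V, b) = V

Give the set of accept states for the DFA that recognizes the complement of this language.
Complement accept states = All states \ Original accept states
= {S, T, U, V} \ {T}
{S, U, V}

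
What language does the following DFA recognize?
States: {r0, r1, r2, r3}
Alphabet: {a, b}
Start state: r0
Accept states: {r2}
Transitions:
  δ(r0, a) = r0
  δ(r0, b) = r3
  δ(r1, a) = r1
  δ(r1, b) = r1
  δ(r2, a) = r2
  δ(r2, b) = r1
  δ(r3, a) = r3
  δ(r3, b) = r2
Testing a few strings:
  'b' → reject
  'a' → reject
  'baa' → reject
  'abaa' → reject
State roles: r0=zero b's; r1=≥ three b's (dead); r2=two b's; r3=one b
All strings over {a,b} containing exactly two b's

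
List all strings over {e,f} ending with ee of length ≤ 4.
ee, eee, fee, eeee, efee, feee, ffee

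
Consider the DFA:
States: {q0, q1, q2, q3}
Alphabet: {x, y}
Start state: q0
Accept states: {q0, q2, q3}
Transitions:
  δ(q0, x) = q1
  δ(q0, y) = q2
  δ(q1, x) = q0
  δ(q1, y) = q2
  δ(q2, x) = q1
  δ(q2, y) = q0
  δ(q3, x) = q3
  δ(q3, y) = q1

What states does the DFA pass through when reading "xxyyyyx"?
read 'x': q0 → q1
  read 'x': q1 → q0
  read 'y': q0 → q2
  read 'y': q2 → q0
  read 'y': q0 → q2
  read 'y': q2 → q0
  read 'x': q0 → q1
q0 -> q1 -> q0 -> q2 -> q0 -> q2 -> q0 -> q1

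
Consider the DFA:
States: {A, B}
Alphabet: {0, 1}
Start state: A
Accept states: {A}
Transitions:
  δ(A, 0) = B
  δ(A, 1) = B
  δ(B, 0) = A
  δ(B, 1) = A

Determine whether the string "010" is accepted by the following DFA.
Processing string "010":
  A --0--> B
  B --1--> A
  A --0--> B
Final state: B
Accept states: {A}
No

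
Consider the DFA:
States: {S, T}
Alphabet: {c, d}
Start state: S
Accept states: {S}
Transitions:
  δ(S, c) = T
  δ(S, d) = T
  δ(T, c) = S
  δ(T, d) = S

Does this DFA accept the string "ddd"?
Processing string "ddd":
  S --d--> T
  T --d--> S
  S --d--> T
Final state: T
Accept states: {S}
No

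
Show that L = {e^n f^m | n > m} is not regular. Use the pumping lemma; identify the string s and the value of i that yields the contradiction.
Assume L is regular with pumping length p. Idea: pumping down the e-block drops the e-count to at most the f-count.
Choose s = e^(p+1) f^p ∈ L (|s| = 2p+1 ≥ p). By the pumping lemma, s = xyz with |xy| ≤ p, |y| > 0, so y = e^k with k ≥ 1. Take i = 0: xz = e^(p+1−k) f^p. Since k ≥ 1, p+1−k ≤ p, so the number of e's is no longer strictly greater than the number of f's, hence xz ∉ L.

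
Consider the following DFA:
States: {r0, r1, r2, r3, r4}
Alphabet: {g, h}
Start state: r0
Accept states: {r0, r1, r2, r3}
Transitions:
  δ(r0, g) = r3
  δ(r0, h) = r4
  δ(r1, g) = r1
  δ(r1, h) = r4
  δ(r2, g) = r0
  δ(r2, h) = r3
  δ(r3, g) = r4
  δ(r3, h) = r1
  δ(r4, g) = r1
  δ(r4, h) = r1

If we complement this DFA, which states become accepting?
Complement accept states = All states \ Original accept states
= {r0, r1, r2, r3, r4} \ {r0, r1, r2, r3}
{r4}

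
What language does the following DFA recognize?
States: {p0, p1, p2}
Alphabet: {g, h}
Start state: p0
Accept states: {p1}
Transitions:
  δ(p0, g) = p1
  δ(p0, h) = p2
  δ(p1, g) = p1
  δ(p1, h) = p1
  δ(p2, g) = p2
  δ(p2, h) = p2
Testing a few strings:
  'gh' → accept
  'ghh' → accept
  'h' → reject
  'g' → accept
State roles: p0=no input read; p1=started with g; p2=started with h (dead)
All strings over {g,h} starting with g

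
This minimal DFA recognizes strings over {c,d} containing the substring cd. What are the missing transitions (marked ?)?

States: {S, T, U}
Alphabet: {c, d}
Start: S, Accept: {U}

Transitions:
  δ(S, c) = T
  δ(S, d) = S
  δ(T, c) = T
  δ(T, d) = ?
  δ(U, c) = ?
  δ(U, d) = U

From the language and accept set, identify what each state tracks — S: no c seen yet; T: seen a c, waiting for d; U: substring cd seen.
Each missing δ(q, a) is the state matching the new tracked value after reading a.
δ(T, d) = U; δ(U, c) = U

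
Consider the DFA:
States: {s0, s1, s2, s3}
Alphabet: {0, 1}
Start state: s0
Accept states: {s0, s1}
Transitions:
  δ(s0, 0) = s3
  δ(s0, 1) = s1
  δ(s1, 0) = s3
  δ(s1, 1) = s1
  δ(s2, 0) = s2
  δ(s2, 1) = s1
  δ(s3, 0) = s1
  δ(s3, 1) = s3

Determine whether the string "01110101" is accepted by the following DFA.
Processing string "01110101":
  s0 --0--> s3
  s3 --1--> s3
  s3 --1--> s3
  s3 --1--> s3
  s3 --0--> s1
  s1 --1--> s1
  s1 --0--> s3
  s3 --1--> s3
Final state: s3
Accept states: {s0, s1}
No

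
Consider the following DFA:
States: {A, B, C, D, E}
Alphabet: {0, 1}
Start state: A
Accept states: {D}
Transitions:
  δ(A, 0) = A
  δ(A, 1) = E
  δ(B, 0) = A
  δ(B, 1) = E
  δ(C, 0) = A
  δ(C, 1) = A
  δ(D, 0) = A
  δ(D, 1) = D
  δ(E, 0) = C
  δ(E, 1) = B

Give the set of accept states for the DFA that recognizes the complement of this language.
Complement accept states = All states \ Original accept states
= {A, B, C, D, E} \ {D}
{A, B, C, E}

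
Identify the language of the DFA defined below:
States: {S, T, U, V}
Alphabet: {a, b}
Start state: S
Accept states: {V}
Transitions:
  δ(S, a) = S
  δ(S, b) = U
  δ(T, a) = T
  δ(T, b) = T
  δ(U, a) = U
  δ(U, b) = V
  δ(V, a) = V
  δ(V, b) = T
Testing a few strings:
  'a' → reject
  'b' → reject
  'aaab' → reject
  'bbb' → reject
State roles: S=zero b's; T=≥ three b's (dead); U=one b; V=two b's
All strings over {a,b} containing exactly two b's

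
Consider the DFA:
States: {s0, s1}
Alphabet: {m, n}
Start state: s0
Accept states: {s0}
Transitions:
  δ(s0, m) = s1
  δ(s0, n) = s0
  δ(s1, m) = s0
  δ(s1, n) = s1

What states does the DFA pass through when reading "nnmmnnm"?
read 'n': s0 → s0
  read 'n': s0 → s0
  read 'm': s0 → s1
  read 'm': s1 → s0
  read 'n': s0 → s0
  read 'n': s0 → s0
  read 'm': s0 → s1
s0 -> s0 -> s0 -> s1 -> s0 -> s0 -> s0 -> s1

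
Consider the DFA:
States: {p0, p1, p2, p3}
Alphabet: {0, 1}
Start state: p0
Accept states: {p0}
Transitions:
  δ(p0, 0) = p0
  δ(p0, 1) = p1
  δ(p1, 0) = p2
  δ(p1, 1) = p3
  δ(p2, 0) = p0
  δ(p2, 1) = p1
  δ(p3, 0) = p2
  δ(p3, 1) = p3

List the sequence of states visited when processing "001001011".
read '0': p0 → p0
  read '0': p0 → p0
  read '1': p0 → p1
  read '0': p1 → p2
  read '0': p2 → p0
  read '1': p0 → p1
  read '0': p1 → p2
  read '1': p2 → p1
  read '1': p1 → p3
p0 -> p0 -> p0 -> p1 -> p2 -> p0 -> p1 -> p2 -> p1 -> p3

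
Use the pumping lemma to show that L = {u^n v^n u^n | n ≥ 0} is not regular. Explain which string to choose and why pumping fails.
Assume L is regular with pumping length p. Idea: pumping the first u-block unbalances it against the other two.
Choose s = u^p v^p u^p ∈ L (|s| = 3p ≥ p). By the pumping lemma, s = xyz with |xy| ≤ p, |y| > 0, so y = u^k with k ≥ 1, inside the first u-block. Then xy²z = u^(p+k) v^p u^p. The first block has length p+k ≠ p, so the three block lengths are no longer equal and xy²z ∉ L.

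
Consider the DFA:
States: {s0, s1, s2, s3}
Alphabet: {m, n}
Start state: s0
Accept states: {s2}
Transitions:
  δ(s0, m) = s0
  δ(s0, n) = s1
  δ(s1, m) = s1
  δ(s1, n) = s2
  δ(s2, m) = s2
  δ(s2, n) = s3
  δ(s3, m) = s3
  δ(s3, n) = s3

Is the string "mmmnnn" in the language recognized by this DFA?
Processing string "mmmnnn":
  s0 --m--> s0
  s0 --m--> s0
  s0 --m--> s0
  s0 --n--> s1
  s1 --n--> s2
  s2 --n--> s3
Final state: s3
Accept states: {s2}
No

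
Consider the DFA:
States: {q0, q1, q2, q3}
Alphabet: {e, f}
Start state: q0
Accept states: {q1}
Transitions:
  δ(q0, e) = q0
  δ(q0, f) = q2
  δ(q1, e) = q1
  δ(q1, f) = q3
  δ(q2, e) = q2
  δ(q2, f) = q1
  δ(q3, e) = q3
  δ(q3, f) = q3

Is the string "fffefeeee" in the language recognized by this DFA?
Processing string "fffefeeee":
  q0 --f--> q2
  q2 --f--> q1
  q1 --f--> q3
  q3 --e--> q3
  q3 --f--> q3
  q3 --e--> q3
  q3 --e--> q3
  q3 --e--> q3
  q3 --e--> q3
Final state: q3
Accept states: {q1}
No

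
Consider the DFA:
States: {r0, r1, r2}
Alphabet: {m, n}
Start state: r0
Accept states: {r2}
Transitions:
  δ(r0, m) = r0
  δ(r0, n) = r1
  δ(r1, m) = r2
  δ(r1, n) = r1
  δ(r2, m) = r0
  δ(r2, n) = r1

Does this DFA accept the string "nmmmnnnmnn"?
Processing string "nmmmnnnmnn":
  r0 --n--> r1
  r1 --m--> r2
  r2 --m--> r0
  r0 --m--> r0
  r0 --n--> r1
  r1 --n--> r1
  r1 --n--> r1
  r1 --m--> r2
  r2 --n--> r1
  r1 --n--> r1
Final state: r1
Accept states: {r2}
No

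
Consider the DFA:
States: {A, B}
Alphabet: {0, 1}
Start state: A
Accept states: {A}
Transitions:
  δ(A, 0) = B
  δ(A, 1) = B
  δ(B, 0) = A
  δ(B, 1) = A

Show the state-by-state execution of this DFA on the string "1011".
read '1': A → B
  read '0': B → A
  read '1': A → B
  read '1': B → A
A -> B -> A -> B -> A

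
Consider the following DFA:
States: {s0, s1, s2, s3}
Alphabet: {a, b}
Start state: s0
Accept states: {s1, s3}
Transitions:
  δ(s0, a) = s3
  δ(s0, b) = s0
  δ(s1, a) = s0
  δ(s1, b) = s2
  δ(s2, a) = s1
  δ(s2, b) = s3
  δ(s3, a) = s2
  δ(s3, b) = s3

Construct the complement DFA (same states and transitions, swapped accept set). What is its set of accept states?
Complement accept states = All states \ Original accept states
= {s0, s1, s2, s3} \ {s1, s3}
{s0, s2}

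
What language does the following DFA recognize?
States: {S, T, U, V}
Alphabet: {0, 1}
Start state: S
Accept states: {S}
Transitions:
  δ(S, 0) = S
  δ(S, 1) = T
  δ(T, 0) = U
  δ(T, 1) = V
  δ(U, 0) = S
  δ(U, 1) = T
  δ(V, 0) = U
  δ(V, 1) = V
Testing a few strings:
  '11' → reject
  '01' → reject
  '010' → reject
  '1000' → accept
State roles: S=value ≡ 0 (mod 4); T=value ≡ 1 (mod 4); U=value ≡ 2 (mod 4); V=value ≡ 3 (mod 4)
All binary strings representing a multiple of 4 (read in base 2; leading zeros allowed and ε counts as 0)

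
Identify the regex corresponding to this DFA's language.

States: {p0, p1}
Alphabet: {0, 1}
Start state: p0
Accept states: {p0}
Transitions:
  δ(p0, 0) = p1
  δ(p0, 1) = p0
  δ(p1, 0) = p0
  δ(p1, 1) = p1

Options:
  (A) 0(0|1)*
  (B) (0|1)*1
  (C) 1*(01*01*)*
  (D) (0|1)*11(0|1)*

Check each option against the DFA on short strings; one disagreement eliminates an option:
  (A) 0(0|1)*: on ε the DFA stays in p0 and accepts (p0 ∈ Accept), but the regex does not match it → eliminate
  (B) (0|1)*1: on ε the DFA stays in p0 and accepts (p0 ∈ Accept), but the regex does not match it → eliminate
  (C) 1*(01*01*)*: agrees with the DFA on every string of length ≤ 6
  (D) (0|1)*11(0|1)*: on ε the DFA stays in p0 and accepts (p0 ∈ Accept), but the regex does not match it → eliminate
Only (C) is consistent with the DFA.
(C) 1*(01*01*)*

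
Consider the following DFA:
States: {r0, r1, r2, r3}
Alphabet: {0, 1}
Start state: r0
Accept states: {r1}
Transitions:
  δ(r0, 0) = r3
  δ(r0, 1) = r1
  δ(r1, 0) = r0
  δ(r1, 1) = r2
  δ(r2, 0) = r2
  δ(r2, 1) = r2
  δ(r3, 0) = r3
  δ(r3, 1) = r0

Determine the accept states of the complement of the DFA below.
Complement accept states = All states \ Original accept states
= {r0, r1, r2, r3} \ {r1}
{r0, r2, r3}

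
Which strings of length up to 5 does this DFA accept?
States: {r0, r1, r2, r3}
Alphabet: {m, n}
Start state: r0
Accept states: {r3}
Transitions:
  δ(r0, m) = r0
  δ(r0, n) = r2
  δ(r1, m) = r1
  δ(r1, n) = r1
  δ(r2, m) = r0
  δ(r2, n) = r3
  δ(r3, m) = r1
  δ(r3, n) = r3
nn, mnn, nnn, mmnn, mnnn, nmnn, nnnn, mmmnn, mmnnn, mnmnn, mnnnn, nmmnn, nmnnn, nnnnn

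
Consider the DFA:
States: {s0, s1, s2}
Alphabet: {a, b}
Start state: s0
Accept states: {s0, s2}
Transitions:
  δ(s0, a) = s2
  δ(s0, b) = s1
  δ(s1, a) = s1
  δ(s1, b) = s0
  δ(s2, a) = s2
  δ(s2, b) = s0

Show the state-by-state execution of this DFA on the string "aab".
read 'a': s0 → s2
  read 'a': s2 → s2
  read 'b': s2 → s0
s0 -> s2 -> s2 -> s0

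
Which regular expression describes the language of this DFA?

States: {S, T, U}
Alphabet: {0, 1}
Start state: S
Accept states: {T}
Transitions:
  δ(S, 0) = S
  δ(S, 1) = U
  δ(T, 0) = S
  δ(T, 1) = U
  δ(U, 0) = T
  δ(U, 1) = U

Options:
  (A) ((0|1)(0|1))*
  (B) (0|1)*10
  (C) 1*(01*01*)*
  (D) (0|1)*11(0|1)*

Check each option against the DFA on short strings; one disagreement eliminates an option:
  (A) ((0|1)(0|1))*: on ε the DFA stays in S and rejects (S ∉ Accept), but the regex matches it → eliminate
  (B) (0|1)*10: agrees with the DFA on every string of length ≤ 6
  (C) 1*(01*01*)*: on ε the DFA stays in S and rejects (S ∉ Accept), but the regex matches it → eliminate
  (D) (0|1)*11(0|1)*: on '10' the DFA goes S → U → T and accepts (T ∈ Accept), but the regex does not match it → eliminate
Only (B) is consistent with the DFA.
(B) (0|1)*10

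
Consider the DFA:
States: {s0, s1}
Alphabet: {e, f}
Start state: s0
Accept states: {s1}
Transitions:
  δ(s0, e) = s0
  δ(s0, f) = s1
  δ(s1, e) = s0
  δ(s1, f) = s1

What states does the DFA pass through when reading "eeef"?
read 'e': s0 → s0
  read 'e': s0 → s0
  read 'e': s0 → s0
  read 'f': s0 → s1
s0 -> s0 -> s0 -> s0 -> s1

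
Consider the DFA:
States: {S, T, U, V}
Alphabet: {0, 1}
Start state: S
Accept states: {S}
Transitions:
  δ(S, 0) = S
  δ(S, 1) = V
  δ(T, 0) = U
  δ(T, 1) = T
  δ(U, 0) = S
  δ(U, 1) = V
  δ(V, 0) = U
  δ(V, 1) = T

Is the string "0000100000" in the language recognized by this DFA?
Processing string "0000100000":
  S --0--> S
  S --0--> S
  S --0--> S
  S --0--> S
  S --1--> V
  V --0--> U
  U --0--> S
  S --0--> S
  S --0--> S
  S --0--> S
Final state: S
Accept states: {S}
Yes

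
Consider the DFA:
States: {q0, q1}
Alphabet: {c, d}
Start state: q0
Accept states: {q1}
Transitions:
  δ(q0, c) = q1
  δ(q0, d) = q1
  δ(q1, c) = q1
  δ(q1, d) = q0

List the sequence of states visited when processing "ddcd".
read 'd': q0 → q1
  read 'd': q1 → q0
  read 'c': q0 → q1
  read 'd': q1 → q0
q0 -> q1 -> q0 -> q1 -> q0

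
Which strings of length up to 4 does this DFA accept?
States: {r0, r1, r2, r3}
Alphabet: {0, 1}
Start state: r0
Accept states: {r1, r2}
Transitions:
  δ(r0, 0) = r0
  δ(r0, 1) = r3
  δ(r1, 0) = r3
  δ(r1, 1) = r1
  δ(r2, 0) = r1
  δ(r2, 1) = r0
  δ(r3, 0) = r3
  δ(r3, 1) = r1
11, 011, 101, 111, 0011, 0101, 0111, 1001, 1011, 1101, 1111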